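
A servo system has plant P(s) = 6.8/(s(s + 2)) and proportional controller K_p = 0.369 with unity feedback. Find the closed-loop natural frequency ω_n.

ω_n = 1.58 rad/s

With unity feedback the closed-loop characteristic equation is s² + 2s + 0.369·6.8 = s² + 2s + 2.509 = 0.
Matching s² + 2ζω_n s + ω_n²: ω_n = √2.509 = 1.584 rad/s and 2ζω_n = 2, so ζ = 2/(2·1.584) = 0.631.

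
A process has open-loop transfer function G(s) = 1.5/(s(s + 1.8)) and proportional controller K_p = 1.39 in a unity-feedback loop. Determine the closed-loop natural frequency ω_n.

ω_n = 1.44 rad/s

With unity feedback the closed-loop characteristic equation is s² + 1.8s + 1.39·1.5 = s² + 1.8s + 2.085 = 0.
So ω_n² = 2.085 ⇒ ω_n = 1.444 rad/s, and ζ = 1.8/(2ω_n) = 0.623.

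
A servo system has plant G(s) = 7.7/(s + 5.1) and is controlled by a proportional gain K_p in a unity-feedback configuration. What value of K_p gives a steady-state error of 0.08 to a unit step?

K_p = 7.62

Steady-state error for a unit step on this type-0 loop is 1/(1 + K_p·G(0)).
G(0) = 1.51. Require 1/(1 + K_p·1.51) = 0.08, so 1 + 1.51·K_p = 12.5.
K_p = (12.5 − 1)/1.51 = 7.62.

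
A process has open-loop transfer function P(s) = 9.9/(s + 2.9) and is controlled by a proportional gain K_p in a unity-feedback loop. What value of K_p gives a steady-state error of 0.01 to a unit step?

The loop is type 0, so e_ss(step) = 1/(1 + K_pos) with K_pos = K_p·P(0).
P(0) = 3.414. Require 1/(1 + K_p·3.414) = 0.01, so 1 + 3.414·K_p = 100.
K_p = (100 − 1)/3.414 = 29.

K_p = 29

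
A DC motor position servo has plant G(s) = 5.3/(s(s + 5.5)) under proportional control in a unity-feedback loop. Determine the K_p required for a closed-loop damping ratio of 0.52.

Closed-loop characteristic equation: s² + 5.5s + K_p·5.3 = 0.
So ω_n = √(5.3K_p) and 2ζω_n = 5.5, giving ζ = 5.5/(2√(5.3K_p)).
Setting ζ = 0.52: √(5.3K_p) = 5.5/(2·0.52) = 5.288, so K_p = 27.97/5.3 = 5.28.

K_p = 5.28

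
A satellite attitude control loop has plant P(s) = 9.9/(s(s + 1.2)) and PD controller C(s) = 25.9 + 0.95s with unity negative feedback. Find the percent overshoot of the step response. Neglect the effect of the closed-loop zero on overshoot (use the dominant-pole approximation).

33.2%

Forward path: (25.9 + 0.95s)·9.9/(s(s+1.2)). The closed-loop characteristic equation is s² + (1.2 + 9.9·0.95)s + 9.9·25.9 = 0.
That is s² + 10.6s + 256.4 = 0, so ω_n = 16.01 rad/s and ζ = 10.6/(2·16.01) = 0.3311.
%OS = 100·exp(−πζ/√(1−ζ²)) = 33.2%.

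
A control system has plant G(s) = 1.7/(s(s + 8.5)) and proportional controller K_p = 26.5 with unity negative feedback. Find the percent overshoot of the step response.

The closed-loop denominator s² + 8.5s + 45.05 gives ω_n = √45.05 = 6.712 and ζ = 8.5/(2ω_n) = 0.6332.
%OS = 100·exp(−πζ/√(1−ζ²)) = 100·exp(−π·0.6332/√0.5991) = 7.65%.

7.65%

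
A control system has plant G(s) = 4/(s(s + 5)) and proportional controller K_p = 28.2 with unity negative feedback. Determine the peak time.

From 1 + K_pG(s) = 0: s² + 5s + 112.8 = 0 ⇒ ω_n = 10.62, ζ = 0.2354.
Damped frequency ω_d = ω_n√(1−ζ²) = 10.32 rad/s, so peak time T_p = π/ω_d = 0.304 s.

T_p = 0.304 s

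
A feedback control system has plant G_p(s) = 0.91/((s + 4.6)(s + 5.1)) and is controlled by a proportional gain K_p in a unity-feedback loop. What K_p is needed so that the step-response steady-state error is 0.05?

For a type-0 loop with proportional control, e_ss = 1/(1 + K_p·G_p(0)).
G_p(0) = 0.03879. Require 1/(1 + K_p·0.03879) = 0.05, so 1 + 0.03879·K_p = 20.
K_p = (20 − 1)/0.03879 = 490.

K_p = 490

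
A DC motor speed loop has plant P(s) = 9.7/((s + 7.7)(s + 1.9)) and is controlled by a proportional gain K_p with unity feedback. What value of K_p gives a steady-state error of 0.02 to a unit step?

The loop is type 0, so e_ss(step) = 1/(1 + K_pos) with K_pos = K_p·P(0).
P(0) = 0.663. Require 1/(1 + K_p·0.663) = 0.02, so 1 + 0.663·K_p = 50.
K_p = (50 − 1)/0.663 = 73.9.

K_p = 73.9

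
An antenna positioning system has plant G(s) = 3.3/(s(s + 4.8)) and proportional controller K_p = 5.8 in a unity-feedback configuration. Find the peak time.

T_p = 0.859 s

From 1 + K_pG(s) = 0: s² + 4.8s + 19.14 = 0 ⇒ ω_n = 4.375, ζ = 0.5486.
Damped frequency ω_d = ω_n√(1−ζ²) = 3.658 rad/s, so peak time T_p = π/ω_d = 0.859 s.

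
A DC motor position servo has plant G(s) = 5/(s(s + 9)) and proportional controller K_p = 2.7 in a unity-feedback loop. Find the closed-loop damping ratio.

ζ = 1.22

The closed-loop denominator is s(s+9) + 2.7·5 = s² + 9s + 13.5.
So ω_n² = 13.5 ⇒ ω_n = 3.674 rad/s, and ζ = 9/(2ω_n) = 1.22.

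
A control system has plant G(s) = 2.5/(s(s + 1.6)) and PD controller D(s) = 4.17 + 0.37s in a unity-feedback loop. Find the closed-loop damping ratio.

Forward path: (4.17 + 0.37s)·2.5/(s(s+1.6)). The closed-loop characteristic equation is s² + (1.6 + 2.5·0.37)s + 2.5·4.17 = 0.
That is s² + 2.525s + 10.43 = 0, so ω_n = 3.229 rad/s and ζ = 2.525/(2·3.229) = 0.391.

ζ = 0.391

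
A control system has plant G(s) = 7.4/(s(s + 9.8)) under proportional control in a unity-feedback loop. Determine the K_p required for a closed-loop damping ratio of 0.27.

K_p = 44.5

Closed-loop characteristic equation: s² + 9.8s + K_p·7.4 = 0.
So ω_n = √(7.4K_p) and 2ζω_n = 9.8, giving ζ = 9.8/(2√(7.4K_p)).
Setting ζ = 0.27: √(7.4K_p) = 9.8/(2·0.27) = 18.15, so K_p = 329.4/7.4 = 44.5.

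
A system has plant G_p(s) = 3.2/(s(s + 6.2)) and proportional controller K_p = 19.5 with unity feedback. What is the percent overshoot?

The closed-loop denominator s² + 6.2s + 62.4 gives ω_n = √62.4 = 7.899 and ζ = 6.2/(2ω_n) = 0.3924.
%OS = 100·exp(−πζ/√(1−ζ²)) = 100·exp(−π·0.3924/√0.846) = 26.2%.

26.2%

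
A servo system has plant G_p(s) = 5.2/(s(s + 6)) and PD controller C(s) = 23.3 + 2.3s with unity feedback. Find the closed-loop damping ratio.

ζ = 0.816

Forward path: (23.3 + 2.3s)·5.2/(s(s+6)). The closed-loop characteristic equation is s² + (6 + 5.2·2.3)s + 5.2·23.3 = 0.
That is s² + 17.96s + 121.2 = 0, so ω_n = 11.01 rad/s and ζ = 17.96/(2·11.01) = 0.8158.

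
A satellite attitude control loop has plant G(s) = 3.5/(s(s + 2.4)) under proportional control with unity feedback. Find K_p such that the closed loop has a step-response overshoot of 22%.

From %OS = 100·exp(−πζ/√(1−ζ²)) = 22%, ζ = −ln(0.22)/√(π²+ln²(0.22)) = 0.4342.
Characteristic equation s² + 2.4s + 3.5K_p = 0 gives ζ = 2.4/(2√(3.5K_p)).
Setting ζ = 0.4342: √(3.5K_p) = 2.4/(2·0.4342) = 2.764, so K_p = 7.639/3.5 = 2.18.

K_p = 2.18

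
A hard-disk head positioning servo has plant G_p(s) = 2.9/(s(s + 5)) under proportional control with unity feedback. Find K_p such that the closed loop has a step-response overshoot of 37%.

From %OS = 100·exp(−πζ/√(1−ζ²)) = 37%, ζ = −ln(0.37)/√(π²+ln²(0.37)) = 0.3017.
Characteristic equation s² + 5s + 2.9K_p = 0 gives ζ = 5/(2√(2.9K_p)).
Setting ζ = 0.3017: √(2.9K_p) = 5/(2·0.3017) = 8.286, so K_p = 68.65/2.9 = 23.7.

K_p = 23.7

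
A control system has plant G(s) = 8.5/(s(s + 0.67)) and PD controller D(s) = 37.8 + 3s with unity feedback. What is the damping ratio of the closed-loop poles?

ζ = 0.73

Forward path: (37.8 + 3s)·8.5/(s(s+0.67)). The closed-loop characteristic equation is s² + (0.67 + 8.5·3)s + 8.5·37.8 = 0.
That is s² + 26.17s + 321.3 = 0, so ω_n = 17.92 rad/s and ζ = 26.17/(2·17.92) = 0.73.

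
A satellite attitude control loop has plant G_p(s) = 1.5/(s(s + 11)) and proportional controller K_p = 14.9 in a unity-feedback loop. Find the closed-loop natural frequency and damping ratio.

ω_n = 4.73 rad/s, ζ = 1.16

1 + K_p·G_p(s) = 0 gives s² + 11s + 22.35 = 0.
Matching s² + 2ζω_n s + ω_n²: ω_n = √22.35 = 4.728 rad/s and 2ζω_n = 11, so ζ = 11/(2·4.728) = 1.16.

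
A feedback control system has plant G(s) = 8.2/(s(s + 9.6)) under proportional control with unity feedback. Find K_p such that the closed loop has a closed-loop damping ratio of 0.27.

K_p = 38.5

Closed-loop characteristic equation: s² + 9.6s + K_p·8.2 = 0.
So ω_n = √(8.2K_p) and 2ζω_n = 9.6, giving ζ = 9.6/(2√(8.2K_p)).
Setting ζ = 0.27: √(8.2K_p) = 9.6/(2·0.27) = 17.78, so K_p = 316/8.2 = 38.5.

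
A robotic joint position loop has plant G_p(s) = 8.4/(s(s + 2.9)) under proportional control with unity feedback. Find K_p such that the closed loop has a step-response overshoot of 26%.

K_p = 1.61

From %OS = 100·exp(−πζ/√(1−ζ²)) = 26%, ζ = −ln(0.26)/√(π²+ln²(0.26)) = 0.3941.
Characteristic equation s² + 2.9s + 8.4K_p = 0 gives ζ = 2.9/(2√(8.4K_p)).
Setting ζ = 0.3941: √(8.4K_p) = 2.9/(2·0.3941) = 3.679, so K_p = 13.54/8.4 = 1.61.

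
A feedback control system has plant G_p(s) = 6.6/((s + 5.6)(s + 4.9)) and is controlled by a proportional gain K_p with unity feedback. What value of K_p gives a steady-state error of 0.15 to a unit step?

K_p = 23.6

For a type-0 loop with proportional control, e_ss = 1/(1 + K_p·G_p(0)).
G_p(0) = 0.2405. Require 1/(1 + K_p·0.2405) = 0.15, so 1 + 0.2405·K_p = 6.667.
K_p = (6.667 − 1)/0.2405 = 23.6.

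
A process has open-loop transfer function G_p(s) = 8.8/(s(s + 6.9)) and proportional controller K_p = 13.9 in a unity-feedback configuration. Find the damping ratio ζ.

1 + K_p·G_p(s) = 0 gives s² + 6.9s + 122.3 = 0.
Matching s² + 2ζω_n s + ω_n²: ω_n = √122.3 = 11.06 rad/s and 2ζω_n = 6.9, so ζ = 6.9/(2·11.06) = 0.312.

ζ = 0.312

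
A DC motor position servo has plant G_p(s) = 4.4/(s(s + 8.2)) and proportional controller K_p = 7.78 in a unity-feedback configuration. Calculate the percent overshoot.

Closed-loop characteristic equation: s² + 8.2s + 34.23 = 0, so ω_n = 5.851 rad/s and ζ = 8.2/(2·5.851) = 0.7008.
%OS = 100·exp(−πζ/√(1−ζ²)) = 100·exp(−π·0.7008/√0.5089) = 4.57%.

4.57%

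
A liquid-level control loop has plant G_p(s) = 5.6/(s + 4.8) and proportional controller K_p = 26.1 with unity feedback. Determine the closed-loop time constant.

Closed-loop transfer function: T(s) = K_p·G_p(s)/(1 + K_p·G_p(s)) = 146.2/(s + 4.8 + 146.2) = 146.2/(s + 151).
Time constant τ = 1/151 = 0.00662 s.

τ = 0.00662 s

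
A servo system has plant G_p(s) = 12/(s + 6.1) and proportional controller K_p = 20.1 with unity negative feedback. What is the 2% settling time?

T_s ≈ 0.0162 s

Closed-loop transfer function: T(s) = K_p·G_p(s)/(1 + K_p·G_p(s)) = 241.2/(s + 6.1 + 241.2) = 241.2/(s + 247.3).
Time constant τ = 1/247.3 = 0.004044 s, so the 2% settling time is about 4τ = 0.0162 s.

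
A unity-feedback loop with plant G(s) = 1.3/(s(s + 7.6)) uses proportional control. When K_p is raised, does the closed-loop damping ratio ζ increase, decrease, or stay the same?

ζ = 7.6/(2√(1.3K_p)); increasing K_p raises the denominator, so ζ falls.

decrease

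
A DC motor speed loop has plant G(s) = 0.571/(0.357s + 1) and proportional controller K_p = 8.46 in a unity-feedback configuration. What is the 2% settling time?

Closed loop: T(s) = K_p·G/(1+K_p·G) = 4.831/(0.357s + 1 + 4.831), with pole at s = −(1 + 4.831)/0.357 = −16.33.
τ = 1/16.33 = 0.06123 s, so 2% settling time ≈ 4τ = 0.245 s.

T_s ≈ 0.245 s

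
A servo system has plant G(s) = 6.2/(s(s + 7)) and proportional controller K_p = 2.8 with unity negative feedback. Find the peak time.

From 1 + K_pG(s) = 0: s² + 7s + 17.36 = 0 ⇒ ω_n = 4.167, ζ = 0.84.
Damped frequency ω_d = ω_n√(1−ζ²) = 2.261 rad/s, so peak time T_p = π/ω_d = 1.39 s.

T_p = 1.39 s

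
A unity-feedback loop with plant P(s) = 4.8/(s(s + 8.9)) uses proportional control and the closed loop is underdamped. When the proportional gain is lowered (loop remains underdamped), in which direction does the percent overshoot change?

ζ = 8.9/(2√(4.8K_p)) rises as K_p falls; higher damping means less overshoot.

decrease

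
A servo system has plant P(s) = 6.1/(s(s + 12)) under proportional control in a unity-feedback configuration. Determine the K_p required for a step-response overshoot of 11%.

K_p = 17.9

From %OS = 100·exp(−πζ/√(1−ζ²)) = 11%, ζ = −ln(0.11)/√(π²+ln²(0.11)) = 0.5749.
Characteristic equation s² + 12s + 6.1K_p = 0 gives ζ = 12/(2√(6.1K_p)).
Setting ζ = 0.5749: √(6.1K_p) = 12/(2·0.5749) = 10.44, so K_p = 108.9/6.1 = 17.9.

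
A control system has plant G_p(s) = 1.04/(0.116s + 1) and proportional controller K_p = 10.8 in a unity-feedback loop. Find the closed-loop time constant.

Closed loop: T(s) = K_p·G_p/(1+K_p·G_p) = 11.23/(0.116s + 1 + 11.23), with pole at s = −(1 + 11.23)/0.116 = −105.4.
Closed-loop time constant τ = 1/105.4 = 0.00948 s.

τ = 0.00948 s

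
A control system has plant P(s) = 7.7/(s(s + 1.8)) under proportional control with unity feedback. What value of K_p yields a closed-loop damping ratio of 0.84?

K_p = 0.149

Closed-loop characteristic equation: s² + 1.8s + K_p·7.7 = 0.
So ω_n = √(7.7K_p) and 2ζω_n = 1.8, giving ζ = 1.8/(2√(7.7K_p)).
Setting ζ = 0.84: √(7.7K_p) = 1.8/(2·0.84) = 1.071, so K_p = 1.148/7.7 = 0.149.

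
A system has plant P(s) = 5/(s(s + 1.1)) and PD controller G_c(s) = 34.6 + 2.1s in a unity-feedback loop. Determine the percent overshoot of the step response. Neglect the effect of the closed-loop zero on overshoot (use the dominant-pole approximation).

21.4%

Forward path: (34.6 + 2.1s)·5/(s(s+1.1)). The closed-loop characteristic equation is s² + (1.1 + 5·2.1)s + 5·34.6 = 0.
That is s² + 11.6s + 173 = 0, so ω_n = 13.15 rad/s and ζ = 11.6/(2·13.15) = 0.441.
%OS = 100·exp(−πζ/√(1−ζ²)) = 21.4%.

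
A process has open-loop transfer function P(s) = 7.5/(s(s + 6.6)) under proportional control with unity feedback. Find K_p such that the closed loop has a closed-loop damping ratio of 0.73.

Closed-loop characteristic equation: s² + 6.6s + K_p·7.5 = 0.
So ω_n = √(7.5K_p) and 2ζω_n = 6.6, giving ζ = 6.6/(2√(7.5K_p)).
Setting ζ = 0.73: √(7.5K_p) = 6.6/(2·0.73) = 4.521, so K_p = 20.44/7.5 = 2.72.

K_p = 2.72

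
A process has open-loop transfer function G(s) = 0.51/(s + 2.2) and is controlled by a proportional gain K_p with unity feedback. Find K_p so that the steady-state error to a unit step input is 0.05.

The loop is type 0, so e_ss(step) = 1/(1 + K_pos) with K_pos = K_p·G(0).
G(0) = 0.2318. Require 1/(1 + K_p·0.2318) = 0.05, so 1 + 0.2318·K_p = 20.
K_p = (20 − 1)/0.2318 = 82.

K_p = 82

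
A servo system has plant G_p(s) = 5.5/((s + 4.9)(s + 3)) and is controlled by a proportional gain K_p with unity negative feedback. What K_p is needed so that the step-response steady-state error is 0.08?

K_p = 30.7

Steady-state error for a unit step on this type-0 loop is 1/(1 + K_p·G_p(0)).
G_p(0) = 0.3741. Require 1/(1 + K_p·0.3741) = 0.08, so 1 + 0.3741·K_p = 12.5.
K_p = (12.5 − 1)/0.3741 = 30.7.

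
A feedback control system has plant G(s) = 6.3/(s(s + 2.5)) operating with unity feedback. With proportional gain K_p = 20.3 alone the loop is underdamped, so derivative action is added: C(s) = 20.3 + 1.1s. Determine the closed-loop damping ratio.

Forward path: (20.3 + 1.1s)·6.3/(s(s+2.5)). The closed-loop characteristic equation is s² + (2.5 + 6.3·1.1)s + 6.3·20.3 = 0.
That is s² + 9.43s + 127.9 = 0, so ω_n = 11.31 rad/s and ζ = 9.43/(2·11.31) = 0.4169.

ζ = 0.417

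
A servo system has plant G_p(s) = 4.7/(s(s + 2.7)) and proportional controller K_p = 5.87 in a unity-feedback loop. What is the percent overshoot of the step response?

From 1 + K_pG_p(s) = 0: s² + 2.7s + 27.59 = 0 ⇒ ω_n = 5.253, ζ = 0.257.
%OS = 100·exp(−πζ/√(1−ζ²)) = 100·exp(−π·0.257/√0.9339) = 43.4%.

43.4%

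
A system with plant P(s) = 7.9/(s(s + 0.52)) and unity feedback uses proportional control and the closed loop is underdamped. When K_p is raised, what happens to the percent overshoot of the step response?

ζ = 0.52/(2√(7.9K_p)) decreases as K_p grows; lower damping means more overshoot.

increase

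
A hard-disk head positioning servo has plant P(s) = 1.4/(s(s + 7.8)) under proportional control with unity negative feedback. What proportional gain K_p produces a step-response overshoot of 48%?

From %OS = 100·exp(−πζ/√(1−ζ²)) = 48%, ζ = −ln(0.48)/√(π²+ln²(0.48)) = 0.2275.
Characteristic equation s² + 7.8s + 1.4K_p = 0 gives ζ = 7.8/(2√(1.4K_p)).
Setting ζ = 0.2275: √(1.4K_p) = 7.8/(2·0.2275) = 17.14, so K_p = 293.9/1.4 = 210.

K_p = 210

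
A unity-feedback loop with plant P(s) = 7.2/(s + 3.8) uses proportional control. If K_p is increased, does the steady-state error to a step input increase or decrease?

e_ss = 1/(1 + K_p·P(0)); a larger K_p raises the denominator, so e_ss decreases.

decrease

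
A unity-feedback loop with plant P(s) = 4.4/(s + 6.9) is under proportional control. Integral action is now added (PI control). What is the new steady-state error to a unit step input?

0

The integrator makes K_pos = lim_{s→0} C(s)G(s) infinite, so e_ss = 1/(1+K_pos) = 0.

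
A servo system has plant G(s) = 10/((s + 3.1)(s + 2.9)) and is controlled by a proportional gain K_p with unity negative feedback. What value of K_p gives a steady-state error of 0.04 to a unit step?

The loop is type 0, so e_ss(step) = 1/(1 + K_pos) with K_pos = K_p·G(0).
G(0) = 1.112. Require 1/(1 + K_p·1.112) = 0.04, so 1 + 1.112·K_p = 25.
K_p = (25 − 1)/1.112 = 21.6.

K_p = 21.6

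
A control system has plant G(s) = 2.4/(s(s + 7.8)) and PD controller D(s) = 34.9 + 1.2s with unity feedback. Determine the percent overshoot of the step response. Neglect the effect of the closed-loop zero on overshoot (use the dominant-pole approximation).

10.5%

Forward path: (34.9 + 1.2s)·2.4/(s(s+7.8)). The closed-loop characteristic equation is s² + (7.8 + 2.4·1.2)s + 2.4·34.9 = 0.
That is s² + 10.68s + 83.76 = 0, so ω_n = 9.152 rad/s and ζ = 10.68/(2·9.152) = 0.5835.
%OS = 100·exp(−πζ/√(1−ζ²)) = 10.5%.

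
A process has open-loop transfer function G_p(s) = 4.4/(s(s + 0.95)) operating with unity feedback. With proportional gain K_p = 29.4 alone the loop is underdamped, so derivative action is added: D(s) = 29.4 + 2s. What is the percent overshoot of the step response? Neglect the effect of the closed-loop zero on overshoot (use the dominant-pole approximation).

Forward path: (29.4 + 2s)·4.4/(s(s+0.95)). The closed-loop characteristic equation is s² + (0.95 + 4.4·2)s + 4.4·29.4 = 0.
That is s² + 9.75s + 129.4 = 0, so ω_n = 11.37 rad/s and ζ = 9.75/(2·11.37) = 0.4286.
%OS = 100·exp(−πζ/√(1−ζ²)) = 22.5%.

22.5%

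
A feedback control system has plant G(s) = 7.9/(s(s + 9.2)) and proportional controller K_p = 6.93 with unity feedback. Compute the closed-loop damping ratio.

ζ = 0.622

The closed-loop denominator is s(s+9.2) + 6.93·7.9 = s² + 9.2s + 54.75.
Matching s² + 2ζω_n s + ω_n²: ω_n = √54.75 = 7.399 rad/s and 2ζω_n = 9.2, so ζ = 9.2/(2·7.399) = 0.622.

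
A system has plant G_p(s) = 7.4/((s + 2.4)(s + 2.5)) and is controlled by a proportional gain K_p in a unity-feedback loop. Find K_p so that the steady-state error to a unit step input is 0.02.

K_p = 39.7

Steady-state error for a unit step on this type-0 loop is 1/(1 + K_p·G_p(0)).
G_p(0) = 1.233. Require 1/(1 + K_p·1.233) = 0.02, so 1 + 1.233·K_p = 50.
K_p = (50 − 1)/1.233 = 39.7.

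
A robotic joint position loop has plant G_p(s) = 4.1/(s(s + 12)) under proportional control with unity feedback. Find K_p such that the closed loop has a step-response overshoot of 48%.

From %OS = 100·exp(−πζ/√(1−ζ²)) = 48%, ζ = −ln(0.48)/√(π²+ln²(0.48)) = 0.2275.
Characteristic equation s² + 12s + 4.1K_p = 0 gives ζ = 12/(2√(4.1K_p)).
Setting ζ = 0.2275: √(4.1K_p) = 12/(2·0.2275) = 26.37, so K_p = 695.5/4.1 = 170.

K_p = 170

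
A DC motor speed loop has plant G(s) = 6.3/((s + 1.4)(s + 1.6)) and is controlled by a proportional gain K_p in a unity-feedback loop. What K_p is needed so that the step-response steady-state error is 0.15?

K_p = 2.01

Steady-state error for a unit step on this type-0 loop is 1/(1 + K_p·G(0)).
G(0) = 2.812. Require 1/(1 + K_p·2.812) = 0.15, so 1 + 2.812·K_p = 6.667.
K_p = (6.667 − 1)/2.812 = 2.01.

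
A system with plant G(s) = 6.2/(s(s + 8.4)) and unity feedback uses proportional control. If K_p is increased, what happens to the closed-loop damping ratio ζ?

ζ = 8.4/(2√(6.2K_p)); increasing K_p raises the denominator, so ζ falls.

decrease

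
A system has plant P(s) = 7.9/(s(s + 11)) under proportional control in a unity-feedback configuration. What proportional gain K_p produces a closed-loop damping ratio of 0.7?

Closed-loop characteristic equation: s² + 11s + K_p·7.9 = 0.
So ω_n = √(7.9K_p) and 2ζω_n = 11, giving ζ = 11/(2√(7.9K_p)).
Setting ζ = 0.7: √(7.9K_p) = 11/(2·0.7) = 7.857, so K_p = 61.73/7.9 = 7.81.

K_p = 7.81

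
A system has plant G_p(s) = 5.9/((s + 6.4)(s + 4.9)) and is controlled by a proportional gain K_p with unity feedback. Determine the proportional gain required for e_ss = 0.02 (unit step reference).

The loop is type 0, so e_ss(step) = 1/(1 + K_pos) with K_pos = K_p·G_p(0).
G_p(0) = 0.1881. Require 1/(1 + K_p·0.1881) = 0.02, so 1 + 0.1881·K_p = 50.
K_p = (50 − 1)/0.1881 = 260.

K_p = 260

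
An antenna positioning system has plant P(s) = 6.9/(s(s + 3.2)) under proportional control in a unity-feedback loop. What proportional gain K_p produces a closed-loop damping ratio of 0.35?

Closed-loop characteristic equation: s² + 3.2s + K_p·6.9 = 0.
So ω_n = √(6.9K_p) and 2ζω_n = 3.2, giving ζ = 3.2/(2√(6.9K_p)).
Setting ζ = 0.35: √(6.9K_p) = 3.2/(2·0.35) = 4.571, so K_p = 20.9/6.9 = 3.03.

K_p = 3.03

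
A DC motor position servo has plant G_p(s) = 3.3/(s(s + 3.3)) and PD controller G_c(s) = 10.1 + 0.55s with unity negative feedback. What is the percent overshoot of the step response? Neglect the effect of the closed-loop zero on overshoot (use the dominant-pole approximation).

21.2%

Forward path: (10.1 + 0.55s)·3.3/(s(s+3.3)). The closed-loop characteristic equation is s² + (3.3 + 3.3·0.55)s + 3.3·10.1 = 0.
That is s² + 5.115s + 33.33 = 0, so ω_n = 5.773 rad/s and ζ = 5.115/(2·5.773) = 0.443.
%OS = 100·exp(−πζ/√(1−ζ²)) = 21.2%.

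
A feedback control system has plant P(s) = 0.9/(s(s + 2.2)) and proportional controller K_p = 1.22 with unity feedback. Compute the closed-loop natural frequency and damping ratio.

ω_n = 1.05 rad/s, ζ = 1.05

With unity feedback the closed-loop characteristic equation is s² + 2.2s + 1.22·0.9 = s² + 2.2s + 1.098 = 0.
So ω_n² = 1.098 ⇒ ω_n = 1.048 rad/s, and ζ = 2.2/(2ω_n) = 1.05.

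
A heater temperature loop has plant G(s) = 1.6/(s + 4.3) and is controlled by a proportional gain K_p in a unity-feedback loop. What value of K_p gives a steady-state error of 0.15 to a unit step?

For a type-0 loop with proportional control, e_ss = 1/(1 + K_p·G(0)).
G(0) = 0.3721. Require 1/(1 + K_p·0.3721) = 0.15, so 1 + 0.3721·K_p = 6.667.
K_p = (6.667 − 1)/0.3721 = 15.2.

K_p = 15.2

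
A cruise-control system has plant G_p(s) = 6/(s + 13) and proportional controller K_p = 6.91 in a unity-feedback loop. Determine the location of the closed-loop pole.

Closed-loop transfer function: T(s) = K_p·G_p(s)/(1 + K_p·G_p(s)) = 41.46/(s + 13 + 41.46) = 41.46/(s + 54.46).
The closed-loop pole is at s = −54.46.

s = -54.46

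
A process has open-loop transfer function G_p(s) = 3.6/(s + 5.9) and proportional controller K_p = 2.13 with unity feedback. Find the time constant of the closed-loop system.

τ = 0.0737 s

Closed-loop transfer function: T(s) = K_p·G_p(s)/(1 + K_p·G_p(s)) = 7.668/(s + 5.9 + 7.668) = 7.668/(s + 13.57).
Time constant τ = 1/13.57 = 0.0737 s.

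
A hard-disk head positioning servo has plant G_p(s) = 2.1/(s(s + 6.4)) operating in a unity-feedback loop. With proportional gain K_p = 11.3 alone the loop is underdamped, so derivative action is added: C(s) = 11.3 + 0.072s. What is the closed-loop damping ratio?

ζ = 0.672

Forward path: (11.3 + 0.072s)·2.1/(s(s+6.4)). The closed-loop characteristic equation is s² + (6.4 + 2.1·0.072)s + 2.1·11.3 = 0.
That is s² + 6.551s + 23.73 = 0, so ω_n = 4.871 rad/s and ζ = 6.551/(2·4.871) = 0.6724.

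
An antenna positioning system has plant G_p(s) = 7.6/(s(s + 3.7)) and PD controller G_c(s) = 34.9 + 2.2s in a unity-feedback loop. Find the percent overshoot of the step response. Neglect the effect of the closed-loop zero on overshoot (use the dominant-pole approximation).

Forward path: (34.9 + 2.2s)·7.6/(s(s+3.7)). The closed-loop characteristic equation is s² + (3.7 + 7.6·2.2)s + 7.6·34.9 = 0.
That is s² + 20.42s + 265.2 = 0, so ω_n = 16.29 rad/s and ζ = 20.42/(2·16.29) = 0.6269.
%OS = 100·exp(−πζ/√(1−ζ²)) = 7.98%.

7.98%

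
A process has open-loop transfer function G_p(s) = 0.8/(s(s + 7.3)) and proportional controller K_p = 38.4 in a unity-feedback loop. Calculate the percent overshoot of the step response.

From 1 + K_pG_p(s) = 0: s² + 7.3s + 30.72 = 0 ⇒ ω_n = 5.543, ζ = 0.6585.
%OS = 100·exp(−πζ/√(1−ζ²)) = 100·exp(−π·0.6585/√0.5663) = 6.4%.

6.4%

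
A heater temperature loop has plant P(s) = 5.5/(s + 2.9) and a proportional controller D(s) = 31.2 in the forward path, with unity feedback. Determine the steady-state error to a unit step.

The loop is type 0. Static position error constant K_pos = D(0)·P(0) = 31.2·1.897 = 59.17.
Steady-state error to a unit step: e_ss = 1/(1+K_pos) = 1/60.17 = 0.0166.

0.0166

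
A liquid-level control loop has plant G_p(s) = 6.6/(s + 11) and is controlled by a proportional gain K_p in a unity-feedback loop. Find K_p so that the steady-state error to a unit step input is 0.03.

K_p = 53.9

For a type-0 loop with proportional control, e_ss = 1/(1 + K_p·G_p(0)).
G_p(0) = 0.6. Require 1/(1 + K_p·0.6) = 0.03, so 1 + 0.6·K_p = 33.33.
K_p = (33.33 − 1)/0.6 = 53.9.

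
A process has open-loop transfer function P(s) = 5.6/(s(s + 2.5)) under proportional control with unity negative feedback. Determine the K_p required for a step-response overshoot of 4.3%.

From %OS = 100·exp(−πζ/√(1−ζ²)) = 4.3%, ζ = −ln(0.043)/√(π²+ln²(0.043)) = 0.7077.
Characteristic equation s² + 2.5s + 5.6K_p = 0 gives ζ = 2.5/(2√(5.6K_p)).
Setting ζ = 0.7077: √(5.6K_p) = 2.5/(2·0.7077) = 1.766, so K_p = 3.12/5.6 = 0.557.

K_p = 0.557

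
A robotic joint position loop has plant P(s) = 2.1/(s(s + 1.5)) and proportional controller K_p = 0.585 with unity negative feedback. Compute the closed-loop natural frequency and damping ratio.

ω_n = 1.11 rad/s, ζ = 0.677

1 + K_p·P(s) = 0 gives s² + 1.5s + 1.228 = 0.
Matching s² + 2ζω_n s + ω_n²: ω_n = √1.228 = 1.108 rad/s and 2ζω_n = 1.5, so ζ = 1.5/(2·1.108) = 0.677.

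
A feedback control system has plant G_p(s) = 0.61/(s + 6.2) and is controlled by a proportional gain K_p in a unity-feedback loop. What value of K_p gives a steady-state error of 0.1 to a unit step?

K_p = 91.5

For a type-0 loop with proportional control, e_ss = 1/(1 + K_p·G_p(0)).
G_p(0) = 0.09839. Require 1/(1 + K_p·0.09839) = 0.1, so 1 + 0.09839·K_p = 10.
K_p = (10 − 1)/0.09839 = 91.5.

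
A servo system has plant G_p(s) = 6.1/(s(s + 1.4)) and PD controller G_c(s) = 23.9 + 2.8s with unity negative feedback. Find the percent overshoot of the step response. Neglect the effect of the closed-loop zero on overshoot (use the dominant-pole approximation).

2.39%

Forward path: (23.9 + 2.8s)·6.1/(s(s+1.4)). The closed-loop characteristic equation is s² + (1.4 + 6.1·2.8)s + 6.1·23.9 = 0.
That is s² + 18.48s + 145.8 = 0, so ω_n = 12.07 rad/s and ζ = 18.48/(2·12.07) = 0.7653.
%OS = 100·exp(−πζ/√(1−ζ²)) = 2.39%.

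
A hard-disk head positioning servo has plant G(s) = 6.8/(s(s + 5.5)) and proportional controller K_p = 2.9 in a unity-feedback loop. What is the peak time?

T_p = 0.901 s

From 1 + K_pG(s) = 0: s² + 5.5s + 19.72 = 0 ⇒ ω_n = 4.441, ζ = 0.6193.
Damped frequency ω_d = ω_n√(1−ζ²) = 3.487 rad/s, so peak time T_p = π/ω_d = 0.901 s.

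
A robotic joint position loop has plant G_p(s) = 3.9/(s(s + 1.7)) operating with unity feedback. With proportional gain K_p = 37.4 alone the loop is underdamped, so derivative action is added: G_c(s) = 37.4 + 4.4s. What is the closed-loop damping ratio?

Forward path: (37.4 + 4.4s)·3.9/(s(s+1.7)). The closed-loop characteristic equation is s² + (1.7 + 3.9·4.4)s + 3.9·37.4 = 0.
That is s² + 18.86s + 145.9 = 0, so ω_n = 12.08 rad/s and ζ = 18.86/(2·12.08) = 0.7808.

ζ = 0.781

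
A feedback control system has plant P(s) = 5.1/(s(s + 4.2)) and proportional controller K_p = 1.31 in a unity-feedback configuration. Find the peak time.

Closed-loop characteristic equation: s² + 4.2s + 6.681 = 0, so ω_n = 2.585 rad/s and ζ = 4.2/(2·2.585) = 0.8125.
Damped frequency ω_d = ω_n√(1−ζ²) = 1.507 rad/s, so peak time T_p = π/ω_d = 2.08 s.

T_p = 2.08 s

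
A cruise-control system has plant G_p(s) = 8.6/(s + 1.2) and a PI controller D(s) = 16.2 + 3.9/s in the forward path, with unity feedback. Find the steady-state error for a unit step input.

0

The open loop D(s)G_p(s) has a pole at the origin (type 1), so the static position error constant is infinite and e_ss = 1/(1+∞) = 0.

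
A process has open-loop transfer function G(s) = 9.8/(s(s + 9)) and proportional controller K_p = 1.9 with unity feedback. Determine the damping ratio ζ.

ζ = 1.04

The closed-loop denominator is s(s+9) + 1.9·9.8 = s² + 9s + 18.62.
Matching s² + 2ζω_n s + ω_n²: ω_n = √18.62 = 4.315 rad/s and 2ζω_n = 9, so ζ = 9/(2·4.315) = 1.04.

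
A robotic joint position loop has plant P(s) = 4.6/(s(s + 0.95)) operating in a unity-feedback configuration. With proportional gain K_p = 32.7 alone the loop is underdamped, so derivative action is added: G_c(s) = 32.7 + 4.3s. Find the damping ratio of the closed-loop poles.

ζ = 0.845

Forward path: (32.7 + 4.3s)·4.6/(s(s+0.95)). The closed-loop characteristic equation is s² + (0.95 + 4.6·4.3)s + 4.6·32.7 = 0.
That is s² + 20.73s + 150.4 = 0, so ω_n = 12.26 rad/s and ζ = 20.73/(2·12.26) = 0.8451.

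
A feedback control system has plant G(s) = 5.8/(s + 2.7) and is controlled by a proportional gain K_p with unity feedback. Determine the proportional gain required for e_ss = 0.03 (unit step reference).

K_p = 15.1

Steady-state error for a unit step on this type-0 loop is 1/(1 + K_p·G(0)).
G(0) = 2.148. Require 1/(1 + K_p·2.148) = 0.03, so 1 + 2.148·K_p = 33.33.
K_p = (33.33 − 1)/2.148 = 15.1.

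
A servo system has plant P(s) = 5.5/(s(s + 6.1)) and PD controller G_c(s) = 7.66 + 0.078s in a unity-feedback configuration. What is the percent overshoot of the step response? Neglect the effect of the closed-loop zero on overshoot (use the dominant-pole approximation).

Forward path: (7.66 + 0.078s)·5.5/(s(s+6.1)). The closed-loop characteristic equation is s² + (6.1 + 5.5·0.078)s + 5.5·7.66 = 0.
That is s² + 6.529s + 42.13 = 0, so ω_n = 6.491 rad/s and ζ = 6.529/(2·6.491) = 0.5029.
%OS = 100·exp(−πζ/√(1−ζ²)) = 16.1%.

16.1%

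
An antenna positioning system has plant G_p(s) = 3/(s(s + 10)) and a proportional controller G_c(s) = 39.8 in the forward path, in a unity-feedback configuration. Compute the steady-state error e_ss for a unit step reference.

0

The open loop G_c(s)G_p(s) has a pole at the origin (type 1), so the static position error constant is infinite and e_ss = 1/(1+∞) = 0.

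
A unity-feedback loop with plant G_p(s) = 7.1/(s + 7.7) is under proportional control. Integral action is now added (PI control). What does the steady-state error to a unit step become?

Adding integral action puts a pole at s = 0 in the forward path, raising the system type to 1; a type-1 loop has zero steady-state error to a step.

0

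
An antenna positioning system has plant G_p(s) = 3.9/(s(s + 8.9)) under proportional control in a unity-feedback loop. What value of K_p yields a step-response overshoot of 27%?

K_p = 34.3

From %OS = 100·exp(−πζ/√(1−ζ²)) = 27%, ζ = −ln(0.27)/√(π²+ln²(0.27)) = 0.3847.
Characteristic equation s² + 8.9s + 3.9K_p = 0 gives ζ = 8.9/(2√(3.9K_p)).
Setting ζ = 0.3847: √(3.9K_p) = 8.9/(2·0.3847) = 11.57, so K_p = 133.8/3.9 = 34.3.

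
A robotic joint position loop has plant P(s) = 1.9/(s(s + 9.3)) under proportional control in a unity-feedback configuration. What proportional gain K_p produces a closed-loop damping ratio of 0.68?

K_p = 24.6

Closed-loop characteristic equation: s² + 9.3s + K_p·1.9 = 0.
So ω_n = √(1.9K_p) and 2ζω_n = 9.3, giving ζ = 9.3/(2√(1.9K_p)).
Setting ζ = 0.68: √(1.9K_p) = 9.3/(2·0.68) = 6.838, so K_p = 46.76/1.9 = 24.6.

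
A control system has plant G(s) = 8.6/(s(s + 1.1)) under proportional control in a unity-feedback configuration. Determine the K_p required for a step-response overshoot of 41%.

K_p = 0.472

From %OS = 100·exp(−πζ/√(1−ζ²)) = 41%, ζ = −ln(0.41)/√(π²+ln²(0.41)) = 0.273.
Characteristic equation s² + 1.1s + 8.6K_p = 0 gives ζ = 1.1/(2√(8.6K_p)).
Setting ζ = 0.273: √(8.6K_p) = 1.1/(2·0.273) = 2.014, so K_p = 4.058/8.6 = 0.472.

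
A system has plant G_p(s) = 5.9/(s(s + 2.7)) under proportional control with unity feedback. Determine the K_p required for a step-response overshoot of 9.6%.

From %OS = 100·exp(−πζ/√(1−ζ²)) = 9.6%, ζ = −ln(0.096)/√(π²+ln²(0.096)) = 0.5979.
Characteristic equation s² + 2.7s + 5.9K_p = 0 gives ζ = 2.7/(2√(5.9K_p)).
Setting ζ = 0.5979: √(5.9K_p) = 2.7/(2·0.5979) = 2.258, so K_p = 5.098/5.9 = 0.864.

K_p = 0.864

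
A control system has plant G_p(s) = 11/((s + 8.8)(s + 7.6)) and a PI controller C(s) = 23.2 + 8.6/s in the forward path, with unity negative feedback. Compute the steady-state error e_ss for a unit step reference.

0

The open loop C(s)G_p(s) has a pole at the origin (type 1), so the static position error constant is infinite and e_ss = 1/(1+∞) = 0.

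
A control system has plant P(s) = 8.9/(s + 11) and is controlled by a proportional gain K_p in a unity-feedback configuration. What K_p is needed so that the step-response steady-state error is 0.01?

K_p = 122

The loop is type 0, so e_ss(step) = 1/(1 + K_pos) with K_pos = K_p·P(0).
P(0) = 0.8091. Require 1/(1 + K_p·0.8091) = 0.01, so 1 + 0.8091·K_p = 100.
K_p = (100 − 1)/0.8091 = 122.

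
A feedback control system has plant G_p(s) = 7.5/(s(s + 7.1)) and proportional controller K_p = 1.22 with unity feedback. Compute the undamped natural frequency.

ω_n = 3.02 rad/s

The closed-loop denominator is s(s+7.1) + 1.22·7.5 = s² + 7.1s + 9.15.
Matching s² + 2ζω_n s + ω_n²: ω_n = √9.15 = 3.025 rad/s and 2ζω_n = 7.1, so ζ = 7.1/(2·3.025) = 1.17.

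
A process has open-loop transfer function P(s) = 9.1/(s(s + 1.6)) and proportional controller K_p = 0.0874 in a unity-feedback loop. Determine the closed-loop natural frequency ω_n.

ω_n = 0.892 rad/s

1 + K_p·P(s) = 0 gives s² + 1.6s + 0.7953 = 0.
So ω_n² = 0.7953 ⇒ ω_n = 0.8918 rad/s, and ζ = 1.6/(2ω_n) = 0.897.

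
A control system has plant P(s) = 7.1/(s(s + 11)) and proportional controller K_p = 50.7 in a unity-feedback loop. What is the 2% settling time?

The closed-loop denominator s² + 11s + 360 gives ω_n = √360 = 18.97 and ζ = 11/(2ω_n) = 0.2899.
2% settling time T_s ≈ 4/(ζω_n) = 4/5.5 = 0.727 s.

T_s ≈ 0.727 s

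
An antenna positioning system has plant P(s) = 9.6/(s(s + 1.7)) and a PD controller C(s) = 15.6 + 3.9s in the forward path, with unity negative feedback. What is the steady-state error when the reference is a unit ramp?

The loop has one pole at the origin (type 1). Velocity error constant K_v = lim_{s→0} s·C(s)P(s) = 15.6·9.6/1.7 = 88.09.
Steady-state error to a unit ramp: e_ss = 1/K_v = 0.0114.

0.0114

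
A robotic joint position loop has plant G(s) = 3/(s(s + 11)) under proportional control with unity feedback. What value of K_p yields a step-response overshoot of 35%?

K_p = 100

From %OS = 100·exp(−πζ/√(1−ζ²)) = 35%, ζ = −ln(0.35)/√(π²+ln²(0.35)) = 0.3169.
Characteristic equation s² + 11s + 3K_p = 0 gives ζ = 11/(2√(3K_p)).
Setting ζ = 0.3169: √(3K_p) = 11/(2·0.3169) = 17.35, so K_p = 301.1/3 = 100.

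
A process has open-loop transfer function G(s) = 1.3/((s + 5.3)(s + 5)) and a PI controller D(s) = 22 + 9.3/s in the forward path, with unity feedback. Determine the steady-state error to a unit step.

0

The open loop D(s)G(s) has a pole at the origin (type 1), so the static position error constant is infinite and e_ss = 1/(1+∞) = 0.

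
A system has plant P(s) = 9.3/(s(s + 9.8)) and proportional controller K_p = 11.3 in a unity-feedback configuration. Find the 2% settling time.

T_s ≈ 0.816 s

The closed-loop denominator s² + 9.8s + 105.1 gives ω_n = √105.1 = 10.25 and ζ = 9.8/(2ω_n) = 0.478.
2% settling time T_s ≈ 4/(ζω_n) = 4/4.9 = 0.816 s.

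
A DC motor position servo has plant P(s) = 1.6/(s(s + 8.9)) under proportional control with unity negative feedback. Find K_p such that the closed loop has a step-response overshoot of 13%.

K_p = 41.7

From %OS = 100·exp(−πζ/√(1−ζ²)) = 13%, ζ = −ln(0.13)/√(π²+ln²(0.13)) = 0.5446.
Characteristic equation s² + 8.9s + 1.6K_p = 0 gives ζ = 8.9/(2√(1.6K_p)).
Setting ζ = 0.5446: √(1.6K_p) = 8.9/(2·0.5446) = 8.17, so K_p = 66.76/1.6 = 41.7.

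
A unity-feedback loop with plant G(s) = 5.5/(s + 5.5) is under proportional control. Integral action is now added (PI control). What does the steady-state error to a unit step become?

0

The integrator makes K_pos = lim_{s→0} C(s)G(s) infinite, so e_ss = 1/(1+K_pos) = 0.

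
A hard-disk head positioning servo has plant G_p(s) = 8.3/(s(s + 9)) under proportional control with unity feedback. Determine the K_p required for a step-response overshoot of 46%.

K_p = 42.4

From %OS = 100·exp(−πζ/√(1−ζ²)) = 46%, ζ = −ln(0.46)/√(π²+ln²(0.46)) = 0.24.
Characteristic equation s² + 9s + 8.3K_p = 0 gives ζ = 9/(2√(8.3K_p)).
Setting ζ = 0.24: √(8.3K_p) = 9/(2·0.24) = 18.75, so K_p = 351.7/8.3 = 42.4.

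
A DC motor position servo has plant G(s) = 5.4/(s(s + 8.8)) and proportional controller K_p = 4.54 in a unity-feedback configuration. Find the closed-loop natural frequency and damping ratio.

ω_n = 4.95 rad/s, ζ = 0.889

The closed-loop denominator is s(s+8.8) + 4.54·5.4 = s² + 8.8s + 24.52.
So ω_n² = 24.52 ⇒ ω_n = 4.951 rad/s, and ζ = 8.8/(2ω_n) = 0.889.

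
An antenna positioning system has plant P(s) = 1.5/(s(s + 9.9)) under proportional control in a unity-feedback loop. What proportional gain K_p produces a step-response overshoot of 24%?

From %OS = 100·exp(−πζ/√(1−ζ²)) = 24%, ζ = −ln(0.24)/√(π²+ln²(0.24)) = 0.4136.
Characteristic equation s² + 9.9s + 1.5K_p = 0 gives ζ = 9.9/(2√(1.5K_p)).
Setting ζ = 0.4136: √(1.5K_p) = 9.9/(2·0.4136) = 11.97, so K_p = 143.2/1.5 = 95.5.

K_p = 95.5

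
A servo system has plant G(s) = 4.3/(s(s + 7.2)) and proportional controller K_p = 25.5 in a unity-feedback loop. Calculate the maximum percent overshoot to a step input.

From 1 + K_pG(s) = 0: s² + 7.2s + 109.6 = 0 ⇒ ω_n = 10.47, ζ = 0.3438.
%OS = 100·exp(−πζ/√(1−ζ²)) = 100·exp(−π·0.3438/√0.8818) = 31.7%.

31.7%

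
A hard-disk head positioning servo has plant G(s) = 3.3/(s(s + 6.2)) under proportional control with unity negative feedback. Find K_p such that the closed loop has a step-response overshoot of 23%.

From %OS = 100·exp(−πζ/√(1−ζ²)) = 23%, ζ = −ln(0.23)/√(π²+ln²(0.23)) = 0.4237.
Characteristic equation s² + 6.2s + 3.3K_p = 0 gives ζ = 6.2/(2√(3.3K_p)).
Setting ζ = 0.4237: √(3.3K_p) = 6.2/(2·0.4237) = 7.316, so K_p = 53.52/3.3 = 16.2.

K_p = 16.2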